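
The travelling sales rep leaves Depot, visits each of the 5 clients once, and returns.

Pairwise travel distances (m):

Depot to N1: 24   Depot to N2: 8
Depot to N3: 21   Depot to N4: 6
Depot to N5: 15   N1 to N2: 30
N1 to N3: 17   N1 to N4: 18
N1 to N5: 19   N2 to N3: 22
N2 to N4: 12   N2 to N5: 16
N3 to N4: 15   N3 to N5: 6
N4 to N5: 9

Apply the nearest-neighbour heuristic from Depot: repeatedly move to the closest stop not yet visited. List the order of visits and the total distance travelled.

Nearest-neighbour total = 76 m; route Depot → N4 → N5 → N3 → N1 → N2 → Depot.

From Depot: distances to unvisited — N4=6, N2=8, N5=15, N3=21, N1=24. Nearest is N4 (6).
From N4: distances to unvisited — N5=9, N2=12, N3=15, N1=18. Nearest is N5 (9).
From N5: distances to unvisited — N3=6, N2=16, N1=19. Nearest is N3 (6).
From N3: distances to unvisited — N1=17, N2=22. Nearest is N1 (17).
From N1: distances to unvisited — N2=30. Nearest is N2 (30).
Return N2→Depot: 8.
Total = 6 + 9 + 6 + 17 + 30 + 8 = 76.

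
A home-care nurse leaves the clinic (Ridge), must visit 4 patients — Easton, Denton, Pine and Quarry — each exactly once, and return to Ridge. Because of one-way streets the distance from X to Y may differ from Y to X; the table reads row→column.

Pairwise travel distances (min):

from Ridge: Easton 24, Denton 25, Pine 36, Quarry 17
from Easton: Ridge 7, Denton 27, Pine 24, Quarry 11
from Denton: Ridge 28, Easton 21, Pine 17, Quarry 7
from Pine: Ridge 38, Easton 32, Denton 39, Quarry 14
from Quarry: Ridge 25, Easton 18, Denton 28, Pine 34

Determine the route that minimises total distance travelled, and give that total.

Minimum total distance: 81 min.

Ridge-Easton-Denton-Pine-Quarry-Ridge: 24+27+17+14+25 = 107
Ridge-Easton-Denton-Quarry-Pine-Ridge: 24+27+7+34+38 = 130
Ridge-Easton-Pine-Denton-Quarry-Ridge: 24+24+39+7+25 = 119
Ridge-Easton-Pine-Quarry-Denton-Ridge: 24+24+14+28+28 = 118
Ridge-Easton-Quarry-Denton-Pine-Ridge: 24+11+28+17+38 = 118
Ridge-Easton-Quarry-Pine-Denton-Ridge: 24+11+34+39+28 = 136
Ridge-Denton-Easton-Pine-Quarry-Ridge: 25+21+24+14+25 = 109
Ridge-Denton-Easton-Quarry-Pine-Ridge: 25+21+11+34+38 = 129
Ridge-Denton-Pine-Easton-Quarry-Ridge: 25+17+32+11+25 = 110
Ridge-Denton-Pine-Quarry-Easton-Ridge: 25+17+14+18+7 = 81
Ridge-Denton-Quarry-Easton-Pine-Ridge: 25+7+18+24+38 = 112
Ridge-Denton-Quarry-Pine-Easton-Ridge: 25+7+34+32+7 = 105
Ridge-Pine-Easton-Denton-Quarry-Ridge: 36+32+27+7+25 = 127
Ridge-Pine-Easton-Quarry-Denton-Ridge: 36+32+11+28+28 = 135
… (10 more)
The minimum is 81.
One optimal route: Ridge → Denton → Pine → Quarry → Easton → Ridge.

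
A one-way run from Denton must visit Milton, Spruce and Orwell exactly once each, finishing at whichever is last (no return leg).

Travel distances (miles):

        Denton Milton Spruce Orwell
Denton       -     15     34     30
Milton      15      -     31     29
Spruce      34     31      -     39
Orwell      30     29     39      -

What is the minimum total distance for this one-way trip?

83 miles — the minimum one-way total.

There are 3! = 6 possible orderings.
Denton → Milton → Spruce → Orwell: 15+31+39 = 85
Denton → Milton → Orwell → Spruce: 15+29+39 = 83
Denton → Spruce → Milton → Orwell: 34+31+29 = 94
Denton → Spruce → Orwell → Milton: 34+39+29 = 102
Denton → Orwell → Milton → Spruce: 30+29+31 = 90
Denton → Orwell → Spruce → Milton: 30+39+31 = 100
The minimum is 83.
One shortest path: Denton → Milton → Orwell → Spruce.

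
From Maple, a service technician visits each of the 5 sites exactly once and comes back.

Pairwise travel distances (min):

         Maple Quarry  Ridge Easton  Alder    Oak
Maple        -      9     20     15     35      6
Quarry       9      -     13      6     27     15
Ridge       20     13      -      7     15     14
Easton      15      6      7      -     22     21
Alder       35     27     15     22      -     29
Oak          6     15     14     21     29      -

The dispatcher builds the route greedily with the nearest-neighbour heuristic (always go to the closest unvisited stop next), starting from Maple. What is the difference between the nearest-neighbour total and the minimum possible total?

The nearest-neighbour route is 23 min longer than optimal.

Maple: Oak=6, Quarry=9, Easton=15, Ridge=20, Alder=35 ⇒ Oak
Oak: Ridge=14, Quarry=15, Easton=21, Alder=29 ⇒ Ridge
Ridge: Easton=7, Quarry=13, Alder=15 ⇒ Easton
Easton: Quarry=6, Alder=22 ⇒ Quarry
Quarry: Alder=27 ⇒ Alder
NN route Maple → Oak → Ridge → Easton → Quarry → Alder → Maple costs 95.
Optimal: Maple → Quarry → Easton → Ridge → Alder → Oak → Maple costs 72 (by enumerating all 60 distinct tours).
Excess = 95 − 72 = 23.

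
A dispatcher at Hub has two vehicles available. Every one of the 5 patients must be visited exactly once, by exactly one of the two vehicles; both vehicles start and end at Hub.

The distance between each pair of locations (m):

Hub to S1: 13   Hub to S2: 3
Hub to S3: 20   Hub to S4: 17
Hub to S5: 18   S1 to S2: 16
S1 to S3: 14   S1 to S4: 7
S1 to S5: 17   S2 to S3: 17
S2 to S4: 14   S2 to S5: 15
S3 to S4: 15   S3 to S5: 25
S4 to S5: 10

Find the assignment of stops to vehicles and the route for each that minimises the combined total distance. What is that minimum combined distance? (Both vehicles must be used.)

Check every non-empty split of the stops between the two vehicles; for each half take its own optimal tour:
  {S1} + {S2, S3, S4, S5}: 26 + 63 = 89
  {S2} + {S1, S3, S4, S5}: 6 + 69 = 75
  {S1, S2} + {S3, S4, S5}: 32 + 63 = 95
  {S3} + {S1, S2, S4, S5}: 40 + 48 = 88
  {S1, S3} + {S2, S4, S5}: 47 + 45 = 92
  {S2, S3} + {S1, S4, S5}: 40 + 48 = 88
  … (15 splits in total)
Best: vehicle 1 Hub → S2 → Hub = 6; vehicle 2 Hub → S3 → S1 → S4 → S5 → Hub = 69; combined 75.

Minimum combined distance: 75 m.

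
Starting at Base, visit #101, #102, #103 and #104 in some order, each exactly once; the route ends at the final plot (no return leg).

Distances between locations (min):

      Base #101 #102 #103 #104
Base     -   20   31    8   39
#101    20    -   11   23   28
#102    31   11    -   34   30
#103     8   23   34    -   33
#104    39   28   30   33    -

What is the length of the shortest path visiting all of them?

There are 4! = 24 possible orderings.
Base - #101 - #102 - #103 - #104: 20+11+34+33 = 98
Base - #101 - #102 - #104 - #103: 20+11+30+33 = 94
Base - #101 - #103 - #102 - #104: 20+23+34+30 = 107
Base - #101 - #103 - #104 - #102: 20+23+33+30 = 106
Base - #101 - #104 - #102 - #103: 20+28+30+34 = 112
Base - #101 - #104 - #103 - #102: 20+28+33+34 = 115
Base - #102 - #101 - #103 - #104: 31+11+23+33 = 98
Base - #102 - #101 - #104 - #103: 31+11+28+33 = 103
Base - #102 - #103 - #101 - #104: 31+34+23+28 = 116
Base - #102 - #103 - #104 - #101: 31+34+33+28 = 126
Base - #102 - #104 - #101 - #103: 31+30+28+23 = 112
Base - #102 - #104 - #103 - #101: 31+30+33+23 = 117
Base - #103 - #101 - #102 - #104: 8+23+11+30 = 72
Base - #103 - #101 - #104 - #102: 8+23+28+30 = 89
… (10 more)
The minimum is 72.
One shortest path: Base → #103 → #101 → #102 → #104.

Shortest open route: 72 min.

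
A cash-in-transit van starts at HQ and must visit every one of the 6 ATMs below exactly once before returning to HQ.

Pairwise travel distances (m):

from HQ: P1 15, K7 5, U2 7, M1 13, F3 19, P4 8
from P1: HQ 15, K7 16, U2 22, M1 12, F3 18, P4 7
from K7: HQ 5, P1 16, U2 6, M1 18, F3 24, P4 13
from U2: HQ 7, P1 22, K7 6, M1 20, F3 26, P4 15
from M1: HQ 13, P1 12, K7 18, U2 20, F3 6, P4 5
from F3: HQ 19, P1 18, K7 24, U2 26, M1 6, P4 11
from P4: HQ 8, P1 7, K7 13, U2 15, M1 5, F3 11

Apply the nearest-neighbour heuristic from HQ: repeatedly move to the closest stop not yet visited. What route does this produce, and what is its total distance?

From HQ: distances to unvisited — K7=5, U2=7, P4=8, M1=13, P1=15, F3=19. Nearest is K7 (5).
From K7: distances to unvisited — U2=6, P4=13, P1=16, M1=18, F3=24. Nearest is U2 (6).
From U2: distances to unvisited — P4=15, M1=20, P1=22, F3=26. Nearest is P4 (15).
From P4: distances to unvisited — M1=5, P1=7, F3=11. Nearest is M1 (5).
From M1: distances to unvisited — F3=6, P1=12. Nearest is F3 (6).
From F3: distances to unvisited — P1=18. Nearest is P1 (18).
Return P1→HQ: 15.
Total = 5 + 6 + 15 + 5 + 6 + 18 + 15 = 70.

Total distance 70 m via the nearest-neighbour route HQ → K7 → U2 → P4 → M1 → F3 → P1 → HQ.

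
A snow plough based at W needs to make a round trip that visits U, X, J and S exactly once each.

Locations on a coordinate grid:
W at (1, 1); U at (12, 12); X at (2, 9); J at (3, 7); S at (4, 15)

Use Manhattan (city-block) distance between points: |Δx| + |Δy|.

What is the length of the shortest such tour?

There are 12 distinct closed tours to check (reversals are equivalent).
W - U - X - J - S - W: 22+13+3+9+17 = 64
W - U - X - S - J - W: 22+13+8+9+8 = 60
W - U - J - X - S - W: 22+14+3+8+17 = 64
W - U - J - S - X - W: 22+14+9+8+9 = 62
W - U - S - X - J - W: 22+11+8+3+8 = 52
W - U - S - J - X - W: 22+11+9+3+9 = 54
W - X - U - J - S - W: 9+13+14+9+17 = 62
W - X - U - S - J - W: 9+13+11+9+8 = 50
W - X - J - U - S - W: 9+3+14+11+17 = 54
W - X - S - U - J - W: 9+8+11+14+8 = 50
W - J - U - X - S - W: 8+14+13+8+17 = 60
W - J - X - U - S - W: 8+3+13+11+17 = 52
The minimum is 50.
One optimal route: W → X → U → S → J → W (or its reverse).

Shortest round trip = 50.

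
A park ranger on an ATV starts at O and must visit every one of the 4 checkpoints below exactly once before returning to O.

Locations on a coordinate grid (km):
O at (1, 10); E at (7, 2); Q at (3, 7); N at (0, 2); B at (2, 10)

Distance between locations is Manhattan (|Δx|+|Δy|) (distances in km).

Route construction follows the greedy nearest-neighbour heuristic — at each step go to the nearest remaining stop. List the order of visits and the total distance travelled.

34 km along O → B → Q → N → E → O.

At O the remaining stops are B 1, Q 5, N 9, E 14; go to B.
At B the remaining stops are Q 4, N 10, E 13; go to Q.
At Q the remaining stops are N 8, E 9; go to N.
At N the remaining stops are E 7; go to E.
Return E→O: 14.
Total = 1 + 4 + 8 + 7 + 14 = 34.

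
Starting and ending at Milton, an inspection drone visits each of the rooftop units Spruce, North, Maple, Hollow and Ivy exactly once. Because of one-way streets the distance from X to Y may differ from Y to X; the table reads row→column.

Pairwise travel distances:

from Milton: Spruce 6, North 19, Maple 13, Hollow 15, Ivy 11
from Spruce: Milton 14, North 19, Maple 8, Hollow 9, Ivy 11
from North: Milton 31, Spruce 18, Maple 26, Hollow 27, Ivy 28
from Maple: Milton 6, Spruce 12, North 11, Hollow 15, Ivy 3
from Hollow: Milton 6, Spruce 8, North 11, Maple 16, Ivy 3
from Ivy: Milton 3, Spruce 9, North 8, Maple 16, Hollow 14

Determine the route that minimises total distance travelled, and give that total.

Minimum total distance: 57.

Milton → Spruce → North → Maple → Hollow → Ivy → Milton: 6+19+26+15+3+3 = 72
Milton → Spruce → North → Maple → Ivy → Hollow → Milton: 6+19+26+3+14+6 = 74
Milton → Spruce → North → Hollow → Maple → Ivy → Milton: 6+19+27+16+3+3 = 74
Milton → Spruce → North → Hollow → Ivy → Maple → Milton: 6+19+27+3+16+6 = 77
Milton → Spruce → North → Ivy → Maple → Hollow → Milton: 6+19+28+16+15+6 = 90
Milton → Spruce → North → Ivy → Hollow → Maple → Milton: 6+19+28+14+16+6 = 89
Milton → Spruce → Maple → North → Hollow → Ivy → Milton: 6+8+11+27+3+3 = 58
Milton → Spruce → Maple → North → Ivy → Hollow → Milton: 6+8+11+28+14+6 = 73
Milton → Spruce → Maple → Hollow → North → Ivy → Milton: 6+8+15+11+28+3 = 71
Milton → Spruce → Maple → Hollow → Ivy → North → Milton: 6+8+15+3+8+31 = 71
Milton → Spruce → Maple → Ivy → North → Hollow → Milton: 6+8+3+8+27+6 = 58
Milton → Spruce → Maple → Ivy → Hollow → North → Milton: 6+8+3+14+11+31 = 73
Milton → Spruce → Hollow → North → Maple → Ivy → Milton: 6+9+11+26+3+3 = 58
Milton → Spruce → Hollow → North → Ivy → Maple → Milton: 6+9+11+28+16+6 = 76
… (106 more)
Milton → Maple → North → Spruce → Hollow → Ivy → Milton: 13+11+18+9+3+3 = 57  ← best
The minimum is 57.
One optimal route: Milton → Maple → North → Spruce → Hollow → Ivy → Milton.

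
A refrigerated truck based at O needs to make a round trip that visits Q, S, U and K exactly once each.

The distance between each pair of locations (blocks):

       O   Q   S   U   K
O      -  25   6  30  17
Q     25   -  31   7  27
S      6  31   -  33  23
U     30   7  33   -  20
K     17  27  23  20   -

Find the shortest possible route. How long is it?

81 blocks — the shortest possible round trip.

There are 12 distinct closed tours to check (reversals are equivalent).
O - Q - S - U - K - O: 25+31+33+20+17 = 126
O - Q - S - K - U - O: 25+31+23+20+30 = 129
O - Q - U - S - K - O: 25+7+33+23+17 = 105
O - Q - U - K - S - O: 25+7+20+23+6 = 81
O - Q - K - S - U - O: 25+27+23+33+30 = 138
O - Q - K - U - S - O: 25+27+20+33+6 = 111
O - S - Q - U - K - O: 6+31+7+20+17 = 81
O - S - Q - K - U - O: 6+31+27+20+30 = 114
O - S - U - Q - K - O: 6+33+7+27+17 = 90
O - S - K - Q - U - O: 6+23+27+7+30 = 93
O - U - Q - S - K - O: 30+7+31+23+17 = 108
O - U - S - Q - K - O: 30+33+31+27+17 = 138
The minimum is 81.
One optimal route: O → Q → U → K → S → O (or its reverse).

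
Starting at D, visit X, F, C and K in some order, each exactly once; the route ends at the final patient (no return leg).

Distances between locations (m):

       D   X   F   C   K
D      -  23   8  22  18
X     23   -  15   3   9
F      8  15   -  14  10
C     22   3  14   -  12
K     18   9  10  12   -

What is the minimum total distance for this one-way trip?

There are 4! = 24 possible orderings.
D → X → F → C → K: 23+15+14+12 = 64
D → X → F → K → C: 23+15+10+12 = 60
D → X → C → F → K: 23+3+14+10 = 50
D → X → C → K → F: 23+3+12+10 = 48
D → X → K → F → C: 23+9+10+14 = 56
D → X → K → C → F: 23+9+12+14 = 58
D → F → X → C → K: 8+15+3+12 = 38
D → F → X → K → C: 8+15+9+12 = 44
D → F → C → X → K: 8+14+3+9 = 34
D → F → C → K → X: 8+14+12+9 = 43
D → F → K → X → C: 8+10+9+3 = 30
D → F → K → C → X: 8+10+12+3 = 33
D → C → X → F → K: 22+3+15+10 = 50
D → C → X → K → F: 22+3+9+10 = 44
… (10 more)
The minimum is 30.
One shortest path: D → F → K → X → C.

Minimum one-way distance = 30 m.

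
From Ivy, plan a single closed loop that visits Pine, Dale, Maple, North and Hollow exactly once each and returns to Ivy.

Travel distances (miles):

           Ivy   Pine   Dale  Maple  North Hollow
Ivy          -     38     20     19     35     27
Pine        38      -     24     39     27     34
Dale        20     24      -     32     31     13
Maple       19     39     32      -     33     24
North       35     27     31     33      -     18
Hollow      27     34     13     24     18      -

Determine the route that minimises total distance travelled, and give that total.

Minimum total distance: 132 miles.

Ivy→Pine→Dale→Maple→North→Hollow→Ivy: 38+24+32+33+18+27 = 172
Ivy→Pine→Dale→Maple→Hollow→North→Ivy: 38+24+32+24+18+35 = 171
Ivy→Pine→Dale→North→Maple→Hollow→Ivy: 38+24+31+33+24+27 = 177
Ivy→Pine→Dale→North→Hollow→Maple→Ivy: 38+24+31+18+24+19 = 154
Ivy→Pine→Dale→Hollow→Maple→North→Ivy: 38+24+13+24+33+35 = 167
Ivy→Pine→Dale→Hollow→North→Maple→Ivy: 38+24+13+18+33+19 = 145
Ivy→Pine→Maple→Dale→North→Hollow→Ivy: 38+39+32+31+18+27 = 185
Ivy→Pine→Maple→Dale→Hollow→North→Ivy: 38+39+32+13+18+35 = 175
Ivy→Pine→Maple→North→Dale→Hollow→Ivy: 38+39+33+31+13+27 = 181
Ivy→Pine→Maple→North→Hollow→Dale→Ivy: 38+39+33+18+13+20 = 161
Ivy→Pine→Maple→Hollow→Dale→North→Ivy: 38+39+24+13+31+35 = 180
Ivy→Pine→Maple→Hollow→North→Dale→Ivy: 38+39+24+18+31+20 = 170
Ivy→Pine→North→Dale→Maple→Hollow→Ivy: 38+27+31+32+24+27 = 179
Ivy→Pine→North→Dale→Hollow→Maple→Ivy: 38+27+31+13+24+19 = 152
… (46 more)
Ivy→Dale→Pine→North→Hollow→Maple→Ivy: 20+24+27+18+24+19 = 132  ← best
The minimum is 132.
One optimal route: Ivy → Dale → Pine → North → Hollow → Maple → Ivy (or its reverse).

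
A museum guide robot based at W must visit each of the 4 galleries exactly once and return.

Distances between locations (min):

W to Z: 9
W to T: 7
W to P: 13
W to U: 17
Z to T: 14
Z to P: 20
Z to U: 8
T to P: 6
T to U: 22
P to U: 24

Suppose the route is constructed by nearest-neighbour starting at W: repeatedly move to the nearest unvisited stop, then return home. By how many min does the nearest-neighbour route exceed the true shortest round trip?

Excess over optimum: 4 min.

W: T=7, Z=9, P=13, U=17 ⇒ T
T: P=6, Z=14, U=22 ⇒ P
P: Z=20, U=24 ⇒ Z
Z: U=8 ⇒ U
NN route W → T → P → Z → U → W costs 58.
Optimal: W → Z → U → P → T → W costs 54 (by enumerating all 12 distinct tours).
Excess = 58 − 54 = 4.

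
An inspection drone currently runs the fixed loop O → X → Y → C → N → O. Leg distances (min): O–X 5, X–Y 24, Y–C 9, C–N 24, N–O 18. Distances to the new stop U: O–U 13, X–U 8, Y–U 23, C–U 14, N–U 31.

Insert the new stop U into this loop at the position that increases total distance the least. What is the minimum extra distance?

Adding 7 min by placing U on the X–Y leg.

Insertion cost between consecutive stops i–j is d(i,U) + d(U,j) − d(i,j):
  between O and X: 13 + 8 − 5 = 16
  between X and Y: 8 + 23 − 24 = 7
  between Y and C: 23 + 14 − 9 = 28
  between C and N: 14 + 31 − 24 = 21
  between N and O: 31 + 13 − 18 = 26
Cheapest insertion is between X and Y, adding 7.
New total = 80 + 7 = 87.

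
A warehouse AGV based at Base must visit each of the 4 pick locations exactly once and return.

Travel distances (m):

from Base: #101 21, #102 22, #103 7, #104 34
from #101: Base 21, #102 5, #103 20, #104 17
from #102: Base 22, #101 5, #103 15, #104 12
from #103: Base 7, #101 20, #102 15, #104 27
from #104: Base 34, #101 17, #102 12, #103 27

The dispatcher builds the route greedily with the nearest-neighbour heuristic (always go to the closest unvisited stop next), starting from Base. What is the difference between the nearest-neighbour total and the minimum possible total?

Excess over optimum: 6 m.

From Base: #103=7, #101=21, #102=22, #104=34 → choose #103 (7).
From #103: #102=15, #101=20, #104=27 → choose #102 (15).
From #102: #101=5, #104=12 → choose #101 (5).
From #101: #104=17 → choose #104 (17).
NN route Base → #103 → #102 → #101 → #104 → Base costs 78.
Optimal: Base → #101 → #102 → #104 → #103 → Base costs 72 (by enumerating all 12 distinct tours).
Excess = 78 − 72 = 6.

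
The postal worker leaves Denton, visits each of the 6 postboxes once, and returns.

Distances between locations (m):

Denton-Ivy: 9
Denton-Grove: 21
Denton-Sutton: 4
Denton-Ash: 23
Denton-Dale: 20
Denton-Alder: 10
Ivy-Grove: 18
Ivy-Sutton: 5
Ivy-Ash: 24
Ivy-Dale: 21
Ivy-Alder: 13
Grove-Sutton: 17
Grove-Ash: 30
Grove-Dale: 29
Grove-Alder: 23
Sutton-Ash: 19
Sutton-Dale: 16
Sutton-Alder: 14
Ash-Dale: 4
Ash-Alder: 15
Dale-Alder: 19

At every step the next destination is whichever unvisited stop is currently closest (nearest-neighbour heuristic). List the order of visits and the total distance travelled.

At Denton the remaining stops are Sutton 4, Ivy 9, Alder 10, Dale 20, Grove 21, Ash 23; go to Sutton.
At Sutton the remaining stops are Ivy 5, Alder 14, Dale 16, Grove 17, Ash 19; go to Ivy.
At Ivy the remaining stops are Alder 13, Grove 18, Dale 21, Ash 24; go to Alder.
At Alder the remaining stops are Ash 15, Dale 19, Grove 23; go to Ash.
At Ash the remaining stops are Dale 4, Grove 30; go to Dale.
At Dale the remaining stops are Grove 29; go to Grove.
Return Grove→Denton: 21.
Total = 4 + 5 + 13 + 15 + 4 + 29 + 21 = 91.

Nearest-neighbour total = 91 m; route Denton → Sutton → Ivy → Alder → Ash → Dale → Grove → Denton.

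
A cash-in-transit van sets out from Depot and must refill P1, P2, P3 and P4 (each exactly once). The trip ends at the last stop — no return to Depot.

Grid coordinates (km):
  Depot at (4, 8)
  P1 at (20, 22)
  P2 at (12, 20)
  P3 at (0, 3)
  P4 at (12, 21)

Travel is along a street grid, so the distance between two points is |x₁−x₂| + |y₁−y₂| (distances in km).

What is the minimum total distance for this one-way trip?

There are 4! = 24 possible orderings.
Depot - P1 - P2 - P3 - P4: 30+10+29+30 = 99
Depot - P1 - P2 - P4 - P3: 30+10+1+30 = 71
Depot - P1 - P3 - P2 - P4: 30+39+29+1 = 99
Depot - P1 - P3 - P4 - P2: 30+39+30+1 = 100
Depot - P1 - P4 - P2 - P3: 30+9+1+29 = 69
Depot - P1 - P4 - P3 - P2: 30+9+30+29 = 98
Depot - P2 - P1 - P3 - P4: 20+10+39+30 = 99
Depot - P2 - P1 - P4 - P3: 20+10+9+30 = 69
Depot - P2 - P3 - P1 - P4: 20+29+39+9 = 97
Depot - P2 - P3 - P4 - P1: 20+29+30+9 = 88
Depot - P2 - P4 - P1 - P3: 20+1+9+39 = 69
Depot - P2 - P4 - P3 - P1: 20+1+30+39 = 90
Depot - P3 - P1 - P2 - P4: 9+39+10+1 = 59
Depot - P3 - P1 - P4 - P2: 9+39+9+1 = 58
… (10 more)
Depot - P3 - P2 - P4 - P1: 9+29+1+9 = 48  ← best
The minimum is 48.
One shortest path: Depot → P3 → P2 → P4 → P1.

48 km — the minimum one-way total.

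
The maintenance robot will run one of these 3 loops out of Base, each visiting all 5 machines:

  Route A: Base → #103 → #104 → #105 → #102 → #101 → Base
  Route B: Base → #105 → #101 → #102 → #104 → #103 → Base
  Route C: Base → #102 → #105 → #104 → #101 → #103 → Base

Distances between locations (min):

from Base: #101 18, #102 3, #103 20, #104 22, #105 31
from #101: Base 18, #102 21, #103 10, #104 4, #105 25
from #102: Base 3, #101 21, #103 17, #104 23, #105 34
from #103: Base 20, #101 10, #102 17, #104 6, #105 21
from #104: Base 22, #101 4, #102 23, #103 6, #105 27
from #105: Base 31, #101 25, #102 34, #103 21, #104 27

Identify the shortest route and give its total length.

Route A: 20 + 6 + 27 + 34 + 21 + 18 = 126
Route B: 31 + 25 + 21 + 23 + 6 + 20 = 126
Route C: 3 + 34 + 27 + 4 + 10 + 20 = 98

Shortest is Route C, total 98 min.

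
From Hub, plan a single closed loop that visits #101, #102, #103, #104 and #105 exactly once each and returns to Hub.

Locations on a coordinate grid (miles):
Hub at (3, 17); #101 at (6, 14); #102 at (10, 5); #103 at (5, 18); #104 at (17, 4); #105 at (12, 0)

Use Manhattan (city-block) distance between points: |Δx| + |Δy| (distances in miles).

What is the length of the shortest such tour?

With 5 stops there are 5!/2 = 60 distinct round trips (a route and its reverse cost the same).
Hub - #101 - #102 - #103 - #104 - #105 - Hub: 6+13+18+26+9+26 = 98
Hub - #101 - #102 - #103 - #105 - #104 - Hub: 6+13+18+25+9+27 = 98
Hub - #101 - #102 - #104 - #103 - #105 - Hub: 6+13+8+26+25+26 = 104
Hub - #101 - #102 - #104 - #105 - #103 - Hub: 6+13+8+9+25+3 = 64
Hub - #101 - #102 - #105 - #103 - #104 - Hub: 6+13+7+25+26+27 = 104
Hub - #101 - #102 - #105 - #104 - #103 - Hub: 6+13+7+9+26+3 = 64
Hub - #101 - #103 - #102 - #104 - #105 - Hub: 6+5+18+8+9+26 = 72
Hub - #101 - #103 - #102 - #105 - #104 - Hub: 6+5+18+7+9+27 = 72
Hub - #101 - #103 - #104 - #102 - #105 - Hub: 6+5+26+8+7+26 = 78
Hub - #101 - #103 - #104 - #105 - #102 - Hub: 6+5+26+9+7+19 = 72
Hub - #101 - #103 - #105 - #102 - #104 - Hub: 6+5+25+7+8+27 = 78
Hub - #101 - #103 - #105 - #104 - #102 - Hub: 6+5+25+9+8+19 = 72
Hub - #101 - #104 - #102 - #103 - #105 - Hub: 6+21+8+18+25+26 = 104
Hub - #101 - #104 - #102 - #105 - #103 - Hub: 6+21+8+7+25+3 = 70
… (46 more)
The minimum is 64.
One optimal route: Hub → #101 → #102 → #104 → #105 → #103 → Hub (or its reverse).

64 miles — the shortest possible round trip.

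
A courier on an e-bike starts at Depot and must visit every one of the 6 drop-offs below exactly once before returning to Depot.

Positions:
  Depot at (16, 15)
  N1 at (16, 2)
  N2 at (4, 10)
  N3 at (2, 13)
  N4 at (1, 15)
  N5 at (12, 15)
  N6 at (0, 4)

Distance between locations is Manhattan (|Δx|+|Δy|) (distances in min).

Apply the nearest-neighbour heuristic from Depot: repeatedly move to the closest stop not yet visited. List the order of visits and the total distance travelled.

Depot → [N5:4 / N1:13 / N4:15 / N3:16 / N2:17 / N6:27] → N5 (4)
N5 → [N4:11 / N3:12 / N2:13 / N1:17 / N6:23] → N4 (11)
N4 → [N3:3 / N2:8 / N6:12 / N1:28] → N3 (3)
N3 → [N2:5 / N6:11 / N1:25] → N2 (5)
N2 → [N6:10 / N1:20] → N6 (10)
N6 → [N1:18] → N1 (18)
Return N1→Depot: 13.
Total = 4 + 11 + 3 + 5 + 10 + 18 + 13 = 64.

64 min along Depot → N5 → N4 → N3 → N2 → N6 → N1 → Depot.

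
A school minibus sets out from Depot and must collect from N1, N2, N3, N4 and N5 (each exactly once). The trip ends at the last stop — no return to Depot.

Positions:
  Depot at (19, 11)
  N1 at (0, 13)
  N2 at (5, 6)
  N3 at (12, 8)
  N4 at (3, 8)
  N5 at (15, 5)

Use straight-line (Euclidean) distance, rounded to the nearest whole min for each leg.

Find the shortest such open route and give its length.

There are 5! = 120 possible orderings.
Depot → N1 → N2 → N3 → N4 → N5: 19+9+7+9+12 = 56
Depot → N1 → N2 → N3 → N5 → N4: 19+9+7+4+12 = 51
Depot → N1 → N2 → N4 → N3 → N5: 19+9+3+9+4 = 44
Depot → N1 → N2 → N4 → N5 → N3: 19+9+3+12+4 = 47
Depot → N1 → N2 → N5 → N3 → N4: 19+9+10+4+9 = 51
Depot → N1 → N2 → N5 → N4 → N3: 19+9+10+12+9 = 59
Depot → N1 → N3 → N2 → N4 → N5: 19+13+7+3+12 = 54
Depot → N1 → N3 → N2 → N5 → N4: 19+13+7+10+12 = 61
Depot → N1 → N3 → N4 → N2 → N5: 19+13+9+3+10 = 54
Depot → N1 → N3 → N4 → N5 → N2: 19+13+9+12+10 = 63
Depot → N1 → N3 → N5 → N2 → N4: 19+13+4+10+3 = 49
Depot → N1 → N3 → N5 → N4 → N2: 19+13+4+12+3 = 51
Depot → N1 → N4 → N2 → N3 → N5: 19+6+3+7+4 = 39
Depot → N1 → N4 → N2 → N5 → N3: 19+6+3+10+4 = 42
… (106 more)
Depot → N5 → N3 → N2 → N4 → N1: 7+4+7+3+6 = 27  ← best
The minimum is 27.
One shortest path: Depot → N5 → N3 → N2 → N4 → N1.

Minimum one-way distance = 27 min.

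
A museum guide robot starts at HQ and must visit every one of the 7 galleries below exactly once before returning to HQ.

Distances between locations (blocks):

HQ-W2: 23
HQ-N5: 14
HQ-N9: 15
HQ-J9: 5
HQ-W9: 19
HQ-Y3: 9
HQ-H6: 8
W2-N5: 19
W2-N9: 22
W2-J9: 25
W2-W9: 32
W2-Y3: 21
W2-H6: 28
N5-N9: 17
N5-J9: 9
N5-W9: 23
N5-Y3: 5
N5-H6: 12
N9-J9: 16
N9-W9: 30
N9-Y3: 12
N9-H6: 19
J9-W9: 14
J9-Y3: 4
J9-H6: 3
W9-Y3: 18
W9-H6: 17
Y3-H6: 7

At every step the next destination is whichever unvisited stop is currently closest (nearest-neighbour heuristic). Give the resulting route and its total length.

HQ → [J9:5 / H6:8 / Y3:9 / N5:14 / N9:15 / W9:19 / W2:23] → J9 (5)
J9 → [H6:3 / Y3:4 / N5:9 / W9:14 / N9:16 / W2:25] → H6 (3)
H6 → [Y3:7 / N5:12 / W9:17 / N9:19 / W2:28] → Y3 (7)
Y3 → [N5:5 / N9:12 / W9:18 / W2:21] → N5 (5)
N5 → [N9:17 / W2:19 / W9:23] → N9 (17)
N9 → [W2:22 / W9:30] → W2 (22)
W2 → [W9:32] → W9 (32)
Return W9→HQ: 19.
Total = 5 + 3 + 7 + 5 + 17 + 22 + 32 + 19 = 110.

Nearest-neighbour total = 110 blocks; route HQ → J9 → H6 → Y3 → N5 → N9 → W2 → W9 → HQ.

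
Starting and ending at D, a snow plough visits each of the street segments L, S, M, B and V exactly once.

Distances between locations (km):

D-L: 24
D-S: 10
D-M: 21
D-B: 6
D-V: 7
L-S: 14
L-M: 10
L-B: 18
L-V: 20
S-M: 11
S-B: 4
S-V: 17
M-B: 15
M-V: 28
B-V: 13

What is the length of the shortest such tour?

D - L - S - M - B - V - D: 24+14+11+15+13+7 = 84
D - L - S - M - V - B - D: 24+14+11+28+13+6 = 96
D - L - S - B - M - V - D: 24+14+4+15+28+7 = 92
D - L - S - B - V - M - D: 24+14+4+13+28+21 = 104
D - L - S - V - M - B - D: 24+14+17+28+15+6 = 104
D - L - S - V - B - M - D: 24+14+17+13+15+21 = 104
D - L - M - S - B - V - D: 24+10+11+4+13+7 = 69
D - L - M - S - V - B - D: 24+10+11+17+13+6 = 81
D - L - M - B - S - V - D: 24+10+15+4+17+7 = 77
D - L - M - B - V - S - D: 24+10+15+13+17+10 = 89
D - L - M - V - S - B - D: 24+10+28+17+4+6 = 89
D - L - M - V - B - S - D: 24+10+28+13+4+10 = 89
D - L - B - S - M - V - D: 24+18+4+11+28+7 = 92
D - L - B - S - V - M - D: 24+18+4+17+28+21 = 112
… (46 more)
D - B - S - M - L - V - D: 6+4+11+10+20+7 = 58  ← best
The minimum is 58.
One optimal route: D → B → S → M → L → V → D (or its reverse).

Minimum total distance: 58 km.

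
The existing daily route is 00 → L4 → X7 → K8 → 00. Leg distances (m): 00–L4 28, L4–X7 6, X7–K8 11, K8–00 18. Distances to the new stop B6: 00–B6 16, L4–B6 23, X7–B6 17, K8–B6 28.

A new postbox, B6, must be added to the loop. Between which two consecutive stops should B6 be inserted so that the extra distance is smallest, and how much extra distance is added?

Insertion cost between consecutive stops i–j is d(i,B6) + d(B6,j) − d(i,j):
  between 00 and L4: 16 + 23 − 28 = 11
  between L4 and X7: 23 + 17 − 6 = 34
  between X7 and K8: 17 + 28 − 11 = 34
  between K8 and 00: 28 + 16 − 18 = 26
Cheapest insertion is between 00 and L4, adding 11.
New total = 63 + 11 = 74.

Adding 11 m by placing B6 on the 00–L4 leg.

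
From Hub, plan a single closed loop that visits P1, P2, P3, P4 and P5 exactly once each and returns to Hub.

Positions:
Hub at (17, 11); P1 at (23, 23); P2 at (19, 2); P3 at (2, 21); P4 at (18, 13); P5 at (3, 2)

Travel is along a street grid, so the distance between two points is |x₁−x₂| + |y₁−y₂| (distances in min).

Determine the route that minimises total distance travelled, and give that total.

Minimum total distance: 88 min.

With 5 stops there are 5!/2 = 60 distinct round trips (a route and its reverse cost the same).
Hub-P1-P2-P3-P4-P5-Hub: 18+25+36+24+26+23 = 152
Hub-P1-P2-P3-P5-P4-Hub: 18+25+36+20+26+3 = 128
Hub-P1-P2-P4-P3-P5-Hub: 18+25+12+24+20+23 = 122
Hub-P1-P2-P4-P5-P3-Hub: 18+25+12+26+20+25 = 126
Hub-P1-P2-P5-P3-P4-Hub: 18+25+16+20+24+3 = 106
Hub-P1-P2-P5-P4-P3-Hub: 18+25+16+26+24+25 = 134
Hub-P1-P3-P2-P4-P5-Hub: 18+23+36+12+26+23 = 138
Hub-P1-P3-P2-P5-P4-Hub: 18+23+36+16+26+3 = 122
Hub-P1-P3-P4-P2-P5-Hub: 18+23+24+12+16+23 = 116
Hub-P1-P3-P4-P5-P2-Hub: 18+23+24+26+16+11 = 118
Hub-P1-P3-P5-P2-P4-Hub: 18+23+20+16+12+3 = 92
Hub-P1-P3-P5-P4-P2-Hub: 18+23+20+26+12+11 = 110
Hub-P1-P4-P2-P3-P5-Hub: 18+15+12+36+20+23 = 124
Hub-P1-P4-P2-P5-P3-Hub: 18+15+12+16+20+25 = 106
… (46 more)
Hub-P2-P5-P3-P1-P4-Hub: 11+16+20+23+15+3 = 88  ← best
The minimum is 88.
One optimal route: Hub → P2 → P5 → P3 → P1 → P4 → Hub (or its reverse).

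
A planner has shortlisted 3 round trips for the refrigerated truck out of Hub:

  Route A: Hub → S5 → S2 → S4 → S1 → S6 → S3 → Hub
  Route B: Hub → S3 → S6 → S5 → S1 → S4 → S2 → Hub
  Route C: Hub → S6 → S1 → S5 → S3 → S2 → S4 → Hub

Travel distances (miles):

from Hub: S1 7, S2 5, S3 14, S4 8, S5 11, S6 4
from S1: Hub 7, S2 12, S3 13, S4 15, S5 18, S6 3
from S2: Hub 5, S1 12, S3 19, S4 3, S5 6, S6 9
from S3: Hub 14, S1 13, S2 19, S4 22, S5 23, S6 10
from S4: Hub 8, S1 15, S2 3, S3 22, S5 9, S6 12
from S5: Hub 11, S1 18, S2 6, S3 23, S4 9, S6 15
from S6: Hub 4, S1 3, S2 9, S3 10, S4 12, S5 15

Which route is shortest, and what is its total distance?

Route A: 11 + 6 + 3 + 15 + 3 + 10 + 14 = 62
Route B: 14 + 10 + 15 + 18 + 15 + 3 + 5 = 80
Route C: 4 + 3 + 18 + 23 + 19 + 3 + 8 = 78

Shortest is Route A, total 62 miles.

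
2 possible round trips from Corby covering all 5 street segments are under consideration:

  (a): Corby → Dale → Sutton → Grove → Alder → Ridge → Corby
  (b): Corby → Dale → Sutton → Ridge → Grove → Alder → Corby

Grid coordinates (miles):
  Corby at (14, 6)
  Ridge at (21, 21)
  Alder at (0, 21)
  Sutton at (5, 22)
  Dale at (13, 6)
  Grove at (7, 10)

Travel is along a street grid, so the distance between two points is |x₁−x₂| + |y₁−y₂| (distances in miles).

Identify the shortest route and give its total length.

(a): 1 + 24 + 14 + 18 + 21 + 22 = 100
(b): 1 + 24 + 17 + 25 + 18 + 29 = 114

Shortest is (a), total 100 miles.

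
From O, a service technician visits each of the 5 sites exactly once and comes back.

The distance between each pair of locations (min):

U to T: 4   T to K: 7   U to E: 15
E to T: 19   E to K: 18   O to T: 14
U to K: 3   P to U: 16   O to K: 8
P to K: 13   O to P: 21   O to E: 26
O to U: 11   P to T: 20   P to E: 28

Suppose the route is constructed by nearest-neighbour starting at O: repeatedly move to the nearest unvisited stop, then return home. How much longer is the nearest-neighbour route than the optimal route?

The nearest-neighbour route is 1 min longer than optimal.

O: K=8, U=11, T=14, P=21, E=26 ⇒ K
K: U=3, T=7, P=13, E=18 ⇒ U
U: T=4, E=15, P=16 ⇒ T
T: E=19, P=20 ⇒ E
E: P=28 ⇒ P
NN route O → K → U → T → E → P → O costs 83.
Optimal: O → T → U → E → P → K → O costs 82 (by enumerating all 60 distinct tours).
Excess = 83 − 82 = 1.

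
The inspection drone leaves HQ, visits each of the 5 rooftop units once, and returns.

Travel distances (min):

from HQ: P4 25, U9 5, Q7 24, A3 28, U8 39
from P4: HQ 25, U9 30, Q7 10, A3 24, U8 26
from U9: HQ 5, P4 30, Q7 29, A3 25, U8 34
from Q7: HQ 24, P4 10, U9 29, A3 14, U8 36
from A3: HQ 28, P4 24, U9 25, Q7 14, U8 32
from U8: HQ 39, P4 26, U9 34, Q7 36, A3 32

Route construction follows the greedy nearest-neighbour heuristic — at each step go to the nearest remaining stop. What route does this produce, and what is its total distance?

Nearest-neighbour total = 119 min; route HQ → U9 → A3 → Q7 → P4 → U8 → HQ.

At HQ the remaining stops are U9 5, Q7 24, P4 25, A3 28, U8 39; go to U9.
At U9 the remaining stops are A3 25, Q7 29, P4 30, U8 34; go to A3.
At A3 the remaining stops are Q7 14, P4 24, U8 32; go to Q7.
At Q7 the remaining stops are P4 10, U8 36; go to P4.
At P4 the remaining stops are U8 26; go to U8.
Return U8→HQ: 39.
Total = 5 + 25 + 14 + 10 + 26 + 39 = 119.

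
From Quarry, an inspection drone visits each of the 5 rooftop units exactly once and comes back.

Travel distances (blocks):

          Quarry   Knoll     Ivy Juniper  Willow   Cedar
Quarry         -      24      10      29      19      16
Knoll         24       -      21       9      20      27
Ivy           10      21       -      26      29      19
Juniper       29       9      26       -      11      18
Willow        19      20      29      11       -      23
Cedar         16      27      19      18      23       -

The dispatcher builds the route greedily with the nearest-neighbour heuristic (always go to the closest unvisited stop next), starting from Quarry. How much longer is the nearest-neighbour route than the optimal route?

The nearest-neighbour route is 5 blocks longer than optimal.

From Quarry: Ivy=10, Cedar=16, Willow=19, Knoll=24, Juniper=29 → choose Ivy (10).
From Ivy: Cedar=19, Knoll=21, Juniper=26, Willow=29 → choose Cedar (19).
From Cedar: Juniper=18, Willow=23, Knoll=27 → choose Juniper (18).
From Juniper: Knoll=9, Willow=11 → choose Knoll (9).
From Knoll: Willow=20 → choose Willow (20).
NN route Quarry → Ivy → Cedar → Juniper → Knoll → Willow → Quarry costs 95.
Optimal: Quarry → Ivy → Knoll → Juniper → Willow → Cedar → Quarry costs 90 (by enumerating all 60 distinct tours).
Excess = 95 − 90 = 5.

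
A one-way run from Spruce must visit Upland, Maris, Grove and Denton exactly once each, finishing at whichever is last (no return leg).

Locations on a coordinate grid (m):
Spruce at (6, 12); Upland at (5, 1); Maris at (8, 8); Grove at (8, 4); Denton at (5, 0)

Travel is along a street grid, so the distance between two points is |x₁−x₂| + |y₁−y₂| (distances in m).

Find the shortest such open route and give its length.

There are 4! = 24 possible orderings.
Spruce→Upland→Maris→Grove→Denton: 12+10+4+7 = 33
Spruce→Upland→Maris→Denton→Grove: 12+10+11+7 = 40
Spruce→Upland→Grove→Maris→Denton: 12+6+4+11 = 33
Spruce→Upland→Grove→Denton→Maris: 12+6+7+11 = 36
Spruce→Upland→Denton→Maris→Grove: 12+1+11+4 = 28
Spruce→Upland→Denton→Grove→Maris: 12+1+7+4 = 24
Spruce→Maris→Upland→Grove→Denton: 6+10+6+7 = 29
Spruce→Maris→Upland→Denton→Grove: 6+10+1+7 = 24
Spruce→Maris→Grove→Upland→Denton: 6+4+6+1 = 17
Spruce→Maris→Grove→Denton→Upland: 6+4+7+1 = 18
Spruce→Maris→Denton→Upland→Grove: 6+11+1+6 = 24
Spruce→Maris→Denton→Grove→Upland: 6+11+7+6 = 30
Spruce→Grove→Upland→Maris→Denton: 10+6+10+11 = 37
Spruce→Grove→Upland→Denton→Maris: 10+6+1+11 = 28
… (10 more)
The minimum is 17.
One shortest path: Spruce → Maris → Grove → Upland → Denton.

17 m — the minimum one-way total.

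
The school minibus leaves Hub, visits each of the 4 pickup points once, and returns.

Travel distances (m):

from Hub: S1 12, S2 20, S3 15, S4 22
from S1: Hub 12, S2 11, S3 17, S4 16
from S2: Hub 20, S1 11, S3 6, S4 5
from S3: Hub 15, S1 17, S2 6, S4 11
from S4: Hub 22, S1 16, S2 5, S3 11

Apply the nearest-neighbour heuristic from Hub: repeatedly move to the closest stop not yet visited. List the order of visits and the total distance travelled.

54 m along Hub → S1 → S2 → S4 → S3 → Hub.

From Hub: distances to unvisited — S1=12, S3=15, S2=20, S4=22. Nearest is S1 (12).
From S1: distances to unvisited — S2=11, S4=16, S3=17. Nearest is S2 (11).
From S2: distances to unvisited — S4=5, S3=6. Nearest is S4 (5).
From S4: distances to unvisited — S3=11. Nearest is S3 (11).
Return S3→Hub: 15.
Total = 12 + 11 + 5 + 11 + 15 = 54.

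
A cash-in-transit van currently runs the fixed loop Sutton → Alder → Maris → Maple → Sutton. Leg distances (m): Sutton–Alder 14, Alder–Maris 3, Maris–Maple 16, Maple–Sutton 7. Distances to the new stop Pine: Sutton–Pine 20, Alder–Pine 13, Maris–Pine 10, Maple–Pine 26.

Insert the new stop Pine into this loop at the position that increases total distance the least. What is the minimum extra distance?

Minimum extra distance: 19 m, inserting Pine between Sutton and Alder.

Insertion cost between consecutive stops i–j is d(i,Pine) + d(Pine,j) − d(i,j):
  between Sutton and Alder: 20 + 13 − 14 = 19
  between Alder and Maris: 13 + 10 − 3 = 20
  between Maris and Maple: 10 + 26 − 16 = 20
  between Maple and Sutton: 26 + 20 − 7 = 39
Cheapest insertion is between Sutton and Alder, adding 19.
New total = 40 + 19 = 59.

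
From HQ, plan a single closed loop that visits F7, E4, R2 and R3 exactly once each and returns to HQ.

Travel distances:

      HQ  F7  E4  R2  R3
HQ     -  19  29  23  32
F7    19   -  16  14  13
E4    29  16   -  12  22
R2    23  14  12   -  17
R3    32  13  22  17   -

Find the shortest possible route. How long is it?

There are 12 distinct closed tours to check (reversals are equivalent).
HQ - F7 - E4 - R2 - R3 - HQ: 19+16+12+17+32 = 96
HQ - F7 - E4 - R3 - R2 - HQ: 19+16+22+17+23 = 97
HQ - F7 - R2 - E4 - R3 - HQ: 19+14+12+22+32 = 99
HQ - F7 - R2 - R3 - E4 - HQ: 19+14+17+22+29 = 101
HQ - F7 - R3 - E4 - R2 - HQ: 19+13+22+12+23 = 89
HQ - F7 - R3 - R2 - E4 - HQ: 19+13+17+12+29 = 90
HQ - E4 - F7 - R2 - R3 - HQ: 29+16+14+17+32 = 108
HQ - E4 - F7 - R3 - R2 - HQ: 29+16+13+17+23 = 98
HQ - E4 - R2 - F7 - R3 - HQ: 29+12+14+13+32 = 100
HQ - E4 - R3 - F7 - R2 - HQ: 29+22+13+14+23 = 101
HQ - R2 - F7 - E4 - R3 - HQ: 23+14+16+22+32 = 107
HQ - R2 - E4 - F7 - R3 - HQ: 23+12+16+13+32 = 96
The minimum is 89.
One optimal route: HQ → F7 → R3 → E4 → R2 → HQ (or its reverse).

Shortest round trip = 89.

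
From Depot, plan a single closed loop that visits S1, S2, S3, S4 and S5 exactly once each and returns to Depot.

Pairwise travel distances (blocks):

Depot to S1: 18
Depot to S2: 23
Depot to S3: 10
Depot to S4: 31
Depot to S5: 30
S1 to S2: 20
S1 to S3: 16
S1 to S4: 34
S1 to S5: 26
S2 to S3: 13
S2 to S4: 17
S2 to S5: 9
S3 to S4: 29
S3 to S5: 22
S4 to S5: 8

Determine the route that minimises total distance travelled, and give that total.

There are 60 distinct closed tours to check (reversals are equivalent).
Depot → S1 → S2 → S3 → S4 → S5 → Depot: 18+20+13+29+8+30 = 118
Depot → S1 → S2 → S3 → S5 → S4 → Depot: 18+20+13+22+8+31 = 112
Depot → S1 → S2 → S4 → S3 → S5 → Depot: 18+20+17+29+22+30 = 136
Depot → S1 → S2 → S4 → S5 → S3 → Depot: 18+20+17+8+22+10 = 95
Depot → S1 → S2 → S5 → S3 → S4 → Depot: 18+20+9+22+29+31 = 129
Depot → S1 → S2 → S5 → S4 → S3 → Depot: 18+20+9+8+29+10 = 94
Depot → S1 → S3 → S2 → S4 → S5 → Depot: 18+16+13+17+8+30 = 102
Depot → S1 → S3 → S2 → S5 → S4 → Depot: 18+16+13+9+8+31 = 95
Depot → S1 → S3 → S4 → S2 → S5 → Depot: 18+16+29+17+9+30 = 119
Depot → S1 → S3 → S4 → S5 → S2 → Depot: 18+16+29+8+9+23 = 103
Depot → S1 → S3 → S5 → S2 → S4 → Depot: 18+16+22+9+17+31 = 113
Depot → S1 → S3 → S5 → S4 → S2 → Depot: 18+16+22+8+17+23 = 104
Depot → S1 → S4 → S2 → S3 → S5 → Depot: 18+34+17+13+22+30 = 134
Depot → S1 → S4 → S2 → S5 → S3 → Depot: 18+34+17+9+22+10 = 110
… (46 more)
Depot → S1 → S4 → S5 → S2 → S3 → Depot: 18+34+8+9+13+10 = 92  ← best
The minimum is 92.
One optimal route: Depot → S1 → S4 → S5 → S2 → S3 → Depot (or its reverse).

Minimum total distance: 92 blocks.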